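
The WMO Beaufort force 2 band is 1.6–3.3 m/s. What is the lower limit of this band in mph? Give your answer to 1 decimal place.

3.6 mph

1.6–3.3 m/s × 2.237 = 3.6–7.4 mph.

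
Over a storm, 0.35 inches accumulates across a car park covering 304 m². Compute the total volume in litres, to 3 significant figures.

Depth: 0.35 in × 25.4 = 8.89 mm.
1 mm over 1 m² is 1 L, so volume = 8.89 × 304 = 2702.56 L ≈ 2700 L.

2700 litres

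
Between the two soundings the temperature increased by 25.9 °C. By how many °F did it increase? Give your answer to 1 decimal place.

46.6 °F

A change of 1 °C equals a change of 1.8 °F: Δ°F = 25.9 × 1.8 = 46.6 °F.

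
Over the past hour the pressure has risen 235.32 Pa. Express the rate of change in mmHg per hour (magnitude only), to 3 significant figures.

1.77 mmHg per hour

235.32 Pa / 1 h × 0.00750062 mmHg/Pa = 1.77 mmHg/h.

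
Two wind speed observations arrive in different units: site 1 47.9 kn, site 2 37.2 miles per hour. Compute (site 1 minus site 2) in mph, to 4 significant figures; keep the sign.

site 1: 47.9 kt = 55.1223 mph.
Difference: 55.1223 − 37.2000 = 17.92 mph.

17.92 mph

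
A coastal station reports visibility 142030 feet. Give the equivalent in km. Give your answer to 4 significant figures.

1 ft = 0.0003048 km, so 142030 × 0.0003048 = 43.29 km.

43.29 km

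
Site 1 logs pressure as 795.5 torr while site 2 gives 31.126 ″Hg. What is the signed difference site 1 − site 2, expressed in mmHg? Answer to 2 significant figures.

4.9 mmHg

site 2: 31.126 inHg = 790.600 mmHg.
Difference: 795.500 − 790.600 = 4.9 mmHg.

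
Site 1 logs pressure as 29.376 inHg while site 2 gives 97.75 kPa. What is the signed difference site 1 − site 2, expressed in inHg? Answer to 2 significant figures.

0.51 inHg

site 2: 97.75 kPa = 28.8656 inHg.
Difference: 29.3760 − 28.8656 = 0.51 inHg.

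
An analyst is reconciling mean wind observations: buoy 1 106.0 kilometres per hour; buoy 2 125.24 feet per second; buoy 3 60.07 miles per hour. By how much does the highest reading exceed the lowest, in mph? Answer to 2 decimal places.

25.32 mph

buoy 1: 106.0 km/h = 65.8653 mph.
buoy 2: 125.24 ft/s = 85.3909 mph.
Spread: 85.3909 − 60.0700 = 25.32 mph.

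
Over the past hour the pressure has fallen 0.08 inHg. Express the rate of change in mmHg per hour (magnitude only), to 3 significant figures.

0.08 inHg / 1 h × 25.4 mmHg/inHg = 2.03 mmHg/h.

2.03 mmHg per hour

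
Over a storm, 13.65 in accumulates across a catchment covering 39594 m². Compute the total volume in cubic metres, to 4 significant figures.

13730 cubic metres

Depth: 13.65 in × 25.4 = 346.71 mm.
1 mm over 1 m² is 1 L, so volume = 346.71 × 39594 = 13727636 L = 13730 m³.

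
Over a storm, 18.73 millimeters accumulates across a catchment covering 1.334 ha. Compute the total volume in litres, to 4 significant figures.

Area: 1.334 ha = 13340 m².
1 mm over 1 m² is 1 L, so volume = 18.73 × 13340 = 249858.2 L ≈ 249900 L.

249900 litres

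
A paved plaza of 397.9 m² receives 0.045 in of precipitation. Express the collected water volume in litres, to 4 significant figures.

Depth: 0.045 in × 25.4 = 1.143 mm.
1 mm over 1 m² is 1 L, so volume = 1.143 × 397.9 = 454.7997 L ≈ 454.8 L.

454.8 litres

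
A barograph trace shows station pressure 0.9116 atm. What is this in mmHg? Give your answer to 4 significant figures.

1 atm = 760 mmHg, so 0.9116 × 760 = 692.8 mmHg.

692.8 mmHg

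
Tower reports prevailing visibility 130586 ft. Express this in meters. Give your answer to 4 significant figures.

1 ft = 0.3048 m, so 130586 × 0.3048 = 39800 m.

39800 m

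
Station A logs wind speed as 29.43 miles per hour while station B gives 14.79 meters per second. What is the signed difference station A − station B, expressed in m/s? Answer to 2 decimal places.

station A: 29.43 mph = 13.1564 m/s.
Difference: 13.1564 − 14.7900 = -1.63 m/s.

-1.63 m/s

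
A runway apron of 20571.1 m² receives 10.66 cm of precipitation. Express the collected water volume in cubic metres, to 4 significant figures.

2193 cubic metres

Depth: 10.66 cm × 10 = 106.6 mm.
1 mm over 1 m² is 1 L, so volume = 106.6 × 20571.1 = 2192879.3 L = 2193 m³.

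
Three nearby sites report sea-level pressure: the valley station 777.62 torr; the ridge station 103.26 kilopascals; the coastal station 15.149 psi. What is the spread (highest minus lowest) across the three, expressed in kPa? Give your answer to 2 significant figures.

the valley station: 777.62 mmHg = 103.674 kPa.
the coastal station: 15.149 psi = 104.449 kPa.
Spread: 104.449 − 103.260 = 1.2 kPa.

1.2 kPa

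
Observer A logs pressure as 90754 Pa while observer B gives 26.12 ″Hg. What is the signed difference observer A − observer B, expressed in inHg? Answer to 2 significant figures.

observer A: 90754 Pa = 26.7996 inHg.
Difference: 26.7996 − 26.1200 = 0.68 inHg.

0.68 inHg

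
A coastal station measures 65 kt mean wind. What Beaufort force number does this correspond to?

65 kt lies in the Beaufort 12 band (hurricane force, ≥64 kt).

Beaufort force 12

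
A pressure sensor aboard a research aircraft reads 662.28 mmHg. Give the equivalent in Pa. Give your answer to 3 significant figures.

1 mmHg = 133.322 Pa, so 662.28 × 133.322 = 88300 Pa.

88300 Pa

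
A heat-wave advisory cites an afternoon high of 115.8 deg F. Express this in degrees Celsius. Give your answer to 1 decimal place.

°C = (°F − 32) × 5/9 = (115.8 − 32) / 1.8 = 46.6 °C.

46.6 °C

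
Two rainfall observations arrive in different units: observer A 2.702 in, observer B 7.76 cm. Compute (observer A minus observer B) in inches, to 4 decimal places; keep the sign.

observer B: 7.76 cm = 3.055118 in.
Difference: 2.702000 − 3.055118 = -0.3531 in.

-0.3531 in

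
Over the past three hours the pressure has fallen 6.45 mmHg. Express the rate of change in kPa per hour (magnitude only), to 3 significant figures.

0.287 kPa per hour

6.45 mmHg / 3 h × 0.133322 kPa/mmHg = 0.287 kPa/h.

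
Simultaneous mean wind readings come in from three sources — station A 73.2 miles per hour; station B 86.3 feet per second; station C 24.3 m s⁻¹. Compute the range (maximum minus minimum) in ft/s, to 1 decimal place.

station A: 73.2 mph = 107.360 ft/s.
station C: 24.3 m/s = 79.724 ft/s.
Spread: 107.360 − 79.724 = 27.6 ft/s.

27.6 ft/s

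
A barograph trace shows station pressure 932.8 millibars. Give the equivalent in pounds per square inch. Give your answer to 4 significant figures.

13.53 psi

1 mb = 0.0145038 psi, so 932.8 × 0.0145038 = 13.53 psi.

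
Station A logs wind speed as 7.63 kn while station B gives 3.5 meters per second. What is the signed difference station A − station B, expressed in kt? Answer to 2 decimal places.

station B: 3.5 m/s = 6.8035 kt.
Difference: 7.6300 − 6.8035 = 0.83 kt.

0.83 kt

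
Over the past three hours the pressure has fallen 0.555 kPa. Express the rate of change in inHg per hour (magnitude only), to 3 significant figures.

0.555 kPa / 3 h × 0.2953 inHg/kPa = 0.0546 inHg/h.

0.0546 inHg per hour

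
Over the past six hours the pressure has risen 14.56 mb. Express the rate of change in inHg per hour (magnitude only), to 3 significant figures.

14.56 mb / 6 h × 0.02953 inHg/mb = 0.0717 inHg/h.

0.0717 inHg per hour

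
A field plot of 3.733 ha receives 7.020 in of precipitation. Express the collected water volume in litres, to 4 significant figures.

Depth: 7.020 in × 25.4 = 178.308 mm.
Area: 3.733 ha = 37330 m².
1 mm over 1 m² is 1 L, so volume = 178.308 × 37330 = 6656237.6 L ≈ 6656000 L.

6656000 litres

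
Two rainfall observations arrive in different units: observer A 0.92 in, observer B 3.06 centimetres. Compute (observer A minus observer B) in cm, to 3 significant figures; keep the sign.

-0.723 cm

observer A: 0.92 in = 2.33680 cm.
Difference: 2.33680 − 3.06000 = -0.723 cm.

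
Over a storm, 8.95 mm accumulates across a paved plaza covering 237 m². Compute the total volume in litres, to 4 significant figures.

1 mm over 1 m² is 1 L, so volume = 8.95 × 237 = 2121.15 L ≈ 2121 L.

2121 litres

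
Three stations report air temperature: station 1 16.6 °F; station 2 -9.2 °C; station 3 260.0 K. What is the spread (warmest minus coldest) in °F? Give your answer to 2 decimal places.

station 1: 16.6 °F = -8.556 °C.
station 3: 260.0 K = -13.150 °C.
Spread: (-8.556) − (-13.150) = 4.594 °C = 8.27 °F.

8.27 °F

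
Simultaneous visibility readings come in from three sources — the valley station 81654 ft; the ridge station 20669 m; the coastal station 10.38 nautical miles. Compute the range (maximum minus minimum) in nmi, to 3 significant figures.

the valley station: 81654 ft = 13.4385 nmi.
the ridge station: 20669 m = 11.1604 nmi.
Spread: 13.4385 − 10.3800 = 3.06 nmi.

3.06 nmi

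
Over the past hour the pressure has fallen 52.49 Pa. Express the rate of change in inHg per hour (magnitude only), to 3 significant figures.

0.0155 inHg per hour

52.49 Pa / 1 h × 0.0002953 inHg/Pa = 0.0155 inHg/h.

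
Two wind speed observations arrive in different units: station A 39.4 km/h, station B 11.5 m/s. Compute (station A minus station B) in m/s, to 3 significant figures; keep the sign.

station A: 39.4 km/h = 10.94444 m/s.
Difference: 10.94444 − 11.50000 = -0.556 m/s.

-0.556 m/s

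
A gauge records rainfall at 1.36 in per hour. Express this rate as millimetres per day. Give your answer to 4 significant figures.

829.1 mm/day

1.36 in/hour × 25.4 mm/in × 24 hour/day = 829.1 mm/day.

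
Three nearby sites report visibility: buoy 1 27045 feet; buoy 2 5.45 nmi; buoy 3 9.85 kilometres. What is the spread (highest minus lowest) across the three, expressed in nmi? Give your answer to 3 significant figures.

buoy 1: 27045 ft = 4.45103 nmi.
buoy 3: 9.85 km = 5.31857 nmi.
Spread: 5.45000 − 4.45103 = 0.999 nmi.

0.999 nmi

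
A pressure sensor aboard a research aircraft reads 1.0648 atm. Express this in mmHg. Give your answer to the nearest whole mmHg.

809 mmHg

1 atm = 760 mmHg, so 1.0648 × 760 = 809 mmHg.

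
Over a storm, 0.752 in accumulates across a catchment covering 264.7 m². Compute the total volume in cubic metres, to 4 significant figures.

5.056 cubic metres

Depth: 0.752 in × 25.4 = 19.1008 mm.
1 mm over 1 m² is 1 L, so volume = 19.1008 × 264.7 = 5055.9818 L = 5.056 m³.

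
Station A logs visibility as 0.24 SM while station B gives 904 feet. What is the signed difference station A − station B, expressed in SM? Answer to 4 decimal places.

station B: 904 ft = 0.171212 SM.
Difference: 0.240000 − 0.171212 = 0.0688 SM.

0.0688 SM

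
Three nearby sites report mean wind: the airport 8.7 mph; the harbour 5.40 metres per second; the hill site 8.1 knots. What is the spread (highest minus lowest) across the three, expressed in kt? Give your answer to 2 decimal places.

2.94 kt

the airport: 8.7 mph = 7.5601 kt.
the harbour: 5.40 m/s = 10.4968 kt.
Spread: 10.4968 − 7.5601 = 2.94 kt.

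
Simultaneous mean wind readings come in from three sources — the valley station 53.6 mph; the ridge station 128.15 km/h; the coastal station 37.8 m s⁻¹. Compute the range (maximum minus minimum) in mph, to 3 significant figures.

the ridge station: 128.15 km/h = 79.629 mph.
the coastal station: 37.8 m/s = 84.556 mph.
Spread: 84.556 − 53.600 = 31.0 mph.

31.0 mph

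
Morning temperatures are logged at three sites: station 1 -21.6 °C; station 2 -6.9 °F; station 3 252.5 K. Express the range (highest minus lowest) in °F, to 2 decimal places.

1.73 °F

station 2: -6.9 °F = -21.611 °C.
station 3: 252.5 K = -20.650 °C.
Spread: (-20.650) − (-21.611) = 0.961 °C = 1.73 °F.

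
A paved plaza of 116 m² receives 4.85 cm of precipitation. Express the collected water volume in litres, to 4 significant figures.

5626 litres

Depth: 4.85 cm × 10 = 48.5 mm.
1 mm over 1 m² is 1 L, so volume = 48.5 × 116 = 5626 L.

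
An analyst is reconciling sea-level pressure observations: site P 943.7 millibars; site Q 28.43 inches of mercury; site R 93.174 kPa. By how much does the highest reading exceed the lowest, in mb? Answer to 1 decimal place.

site Q: 28.43 inHg = 962.750 mb.
site R: 93.174 kPa = 931.740 mb.
Spread: 962.750 − 931.740 = 31.0 mb.

31.0 mb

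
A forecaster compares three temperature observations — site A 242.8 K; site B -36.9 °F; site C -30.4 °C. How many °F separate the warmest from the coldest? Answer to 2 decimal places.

14.27 °F

site A: 242.8 K = -30.350 °C.
site B: -36.9 °F = -38.278 °C.
Spread: (-30.350) − (-38.278) = 7.928 °C = 14.27 °F.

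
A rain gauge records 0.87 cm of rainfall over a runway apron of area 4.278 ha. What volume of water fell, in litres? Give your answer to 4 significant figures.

Depth: 0.87 cm × 10 = 8.7 mm.
Area: 4.278 ha = 42780 m².
1 mm over 1 m² is 1 L, so volume = 8.7 × 42780 = 372186 L ≈ 372200 L.

372200 litres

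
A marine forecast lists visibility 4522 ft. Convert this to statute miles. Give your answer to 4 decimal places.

0.8564 SM

1 ft = 0.000189394 SM, so 4522 × 0.000189394 = 0.8564 SM.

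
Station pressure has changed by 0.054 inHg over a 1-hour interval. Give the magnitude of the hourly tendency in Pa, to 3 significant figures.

0.054 inHg / 1 h × 3386.39 Pa/inHg = 183 Pa/h.

183 Pa per hour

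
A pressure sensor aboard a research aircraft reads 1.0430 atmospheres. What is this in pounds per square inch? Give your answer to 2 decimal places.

1 atm = 14.6959 psi, so 1.0430 × 14.6959 = 15.33 psi.

15.33 psi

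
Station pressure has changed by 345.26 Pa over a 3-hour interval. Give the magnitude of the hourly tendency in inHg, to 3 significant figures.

345.26 Pa / 3 h × 0.0002953 inHg/Pa = 0.0340 inHg/h.

0.0340 inHg per hour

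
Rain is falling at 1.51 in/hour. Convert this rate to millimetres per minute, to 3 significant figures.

1.51 in/hour × 25.4 mm/in × 0.0166667 hour/minute = 0.639 mm/minute.

0.639 mm/minute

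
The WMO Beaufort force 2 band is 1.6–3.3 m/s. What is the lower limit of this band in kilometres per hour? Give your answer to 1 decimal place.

1.6–3.3 m/s × 3.6 = 5.8–11.9 km/h.

5.8 km/h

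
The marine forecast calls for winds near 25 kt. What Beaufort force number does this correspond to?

25 kt lies in the Beaufort 6 band (strong breeze, 22–27 kt).

Beaufort force 6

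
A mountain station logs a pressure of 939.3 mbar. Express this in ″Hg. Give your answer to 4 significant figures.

27.74 inHg

1 mb = 0.02953 inHg, so 939.3 × 0.02953 = 27.74 inHg.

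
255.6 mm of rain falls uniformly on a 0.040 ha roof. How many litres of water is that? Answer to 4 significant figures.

Area: 0.040 ha = 400 m².
1 mm over 1 m² is 1 L, so volume = 255.6 × 400 = 102240 L ≈ 102200 L.

102200 litres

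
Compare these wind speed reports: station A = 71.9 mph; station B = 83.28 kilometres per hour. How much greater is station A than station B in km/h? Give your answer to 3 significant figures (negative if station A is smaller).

station A: 71.9 mph = 115.712 km/h.
Difference: 115.712 − 83.280 = 32.4 km/h.

32.4 km/h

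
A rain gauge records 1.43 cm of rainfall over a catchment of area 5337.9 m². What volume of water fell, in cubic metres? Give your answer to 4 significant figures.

Depth: 1.43 cm × 10 = 14.3 mm.
1 mm over 1 m² is 1 L, so volume = 14.3 × 5337.9 = 76331.97 L = 76.33 m³.

76.33 cubic metres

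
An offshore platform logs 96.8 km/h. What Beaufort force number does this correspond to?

96.8 km/h = 26.9 m/s, which is Beaufort 10 (storm, 24.5–28.4 m/s).

Beaufort force 10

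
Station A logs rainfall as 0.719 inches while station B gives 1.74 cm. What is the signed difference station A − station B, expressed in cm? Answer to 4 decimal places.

station A: 0.719 in = 1.826260 cm.
Difference: 1.826260 − 1.740000 = 0.0863 cm.

0.0863 cm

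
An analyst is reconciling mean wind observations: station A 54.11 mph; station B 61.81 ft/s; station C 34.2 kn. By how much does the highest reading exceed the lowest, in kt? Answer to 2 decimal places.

station A: 54.11 mph = 47.0203 kt.
station B: 61.81 ft/s = 36.6214 kt.
Spread: 47.0203 − 34.2000 = 12.82 kt.

12.82 kt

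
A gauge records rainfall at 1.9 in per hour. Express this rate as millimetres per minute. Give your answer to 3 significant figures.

1.9 in/hour × 25.4 mm/in × 0.0166667 hour/minute = 0.804 mm/minute.

0.804 mm/minute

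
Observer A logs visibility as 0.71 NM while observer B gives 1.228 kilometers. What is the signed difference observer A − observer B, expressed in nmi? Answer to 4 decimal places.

0.0469 nmi

observer B: 1.228 km = 0.663067 nmi.
Difference: 0.710000 − 0.663067 = 0.0469 nmi.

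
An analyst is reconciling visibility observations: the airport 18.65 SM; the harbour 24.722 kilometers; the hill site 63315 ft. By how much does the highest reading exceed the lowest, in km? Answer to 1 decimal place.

the airport: 18.65 SM = 30.014 km.
the hill site: 63315 ft = 19.298 km.
Spread: 30.014 − 19.298 = 10.7 km.

10.7 km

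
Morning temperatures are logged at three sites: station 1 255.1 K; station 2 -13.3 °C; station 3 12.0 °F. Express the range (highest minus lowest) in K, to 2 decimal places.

6.94 K

station 1: 255.1 K = -18.050 °C.
station 3: 12.0 °F = -11.111 °C.
Spread: (-11.111) − (-18.050) = 6.939 °C.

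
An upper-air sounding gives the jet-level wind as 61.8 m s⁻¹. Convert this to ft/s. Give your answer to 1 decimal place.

1 m/s = 3.28084 ft/s, so 61.8 × 3.28084 = 202.8 ft/s.

202.8 ft/s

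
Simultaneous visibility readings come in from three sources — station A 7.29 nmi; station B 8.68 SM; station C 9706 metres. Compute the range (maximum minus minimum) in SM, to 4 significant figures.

station A: 7.29 nmi = 8.38918 SM.
station C: 9706 m = 6.03103 SM.
Spread: 8.68000 − 6.03103 = 2.649 SM.

2.649 SM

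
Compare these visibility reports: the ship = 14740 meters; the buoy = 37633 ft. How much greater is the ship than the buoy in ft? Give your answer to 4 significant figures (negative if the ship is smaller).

10730 ft

the ship: 14740 m = 48359.58 ft.
Difference: 48359.58 − 37633.00 = 10730 ft.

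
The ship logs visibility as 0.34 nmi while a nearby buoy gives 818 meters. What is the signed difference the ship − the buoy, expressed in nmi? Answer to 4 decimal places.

the buoy: 818 m = 0.441685 nmi.
Difference: 0.340000 − 0.441685 = -0.1017 nmi.

-0.1017 nmi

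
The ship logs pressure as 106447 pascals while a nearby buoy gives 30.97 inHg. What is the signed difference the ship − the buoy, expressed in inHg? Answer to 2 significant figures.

the ship: 106447 Pa = 31.4338 inHg.
Difference: 31.4338 − 30.9700 = 0.46 inHg.

0.46 inHg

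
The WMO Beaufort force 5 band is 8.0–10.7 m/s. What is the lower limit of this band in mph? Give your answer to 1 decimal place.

17.9 mph

8.0–10.7 m/s × 2.237 = 17.9–23.9 mph.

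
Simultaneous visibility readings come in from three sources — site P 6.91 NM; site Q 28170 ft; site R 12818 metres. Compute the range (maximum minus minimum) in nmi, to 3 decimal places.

2.285 nmi

site Q: 28170 ft = 4.63619 nmi.
site R: 12818 m = 6.92117 nmi.
Spread: 6.92117 − 4.63619 = 2.285 nmi.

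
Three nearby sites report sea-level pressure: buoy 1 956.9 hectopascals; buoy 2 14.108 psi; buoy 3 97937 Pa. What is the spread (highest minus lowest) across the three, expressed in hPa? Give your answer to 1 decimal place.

22.5 hPa

buoy 2: 14.108 psi = 972.712 hPa.
buoy 3: 97937 Pa = 979.370 hPa.
Spread: 979.370 − 956.900 = 22.5 hPa.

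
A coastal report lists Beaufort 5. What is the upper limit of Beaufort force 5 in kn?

Beaufort 5 (fresh breeze) spans 17–21 knots.

21 kt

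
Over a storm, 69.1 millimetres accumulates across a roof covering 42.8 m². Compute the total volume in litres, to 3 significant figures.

1 mm over 1 m² is 1 L, so volume = 69.1 × 42.8 = 2957.48 L ≈ 2960 L.

2960 litres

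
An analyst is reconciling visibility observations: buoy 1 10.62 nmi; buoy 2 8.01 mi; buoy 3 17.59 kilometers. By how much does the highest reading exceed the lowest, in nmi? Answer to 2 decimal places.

3.66 nmi

buoy 2: 8.01 SM = 6.9605 nmi.
buoy 3: 17.59 km = 9.4978 nmi.
Spread: 10.6200 − 6.9605 = 3.66 nmi.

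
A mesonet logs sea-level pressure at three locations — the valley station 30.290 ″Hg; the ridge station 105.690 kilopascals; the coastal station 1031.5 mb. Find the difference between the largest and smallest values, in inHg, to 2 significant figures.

the ridge station: 105.690 kPa = 31.2102 inHg.
the coastal station: 1031.5 mb = 30.4602 inHg.
Spread: 31.2102 − 30.2900 = 0.92 inHg.

0.92 inHg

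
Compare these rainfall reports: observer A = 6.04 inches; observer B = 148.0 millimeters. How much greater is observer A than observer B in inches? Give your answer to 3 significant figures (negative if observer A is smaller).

observer B: 148.0 mm = 5.82677 in.
Difference: 6.04000 − 5.82677 = 0.213 in.

0.213 in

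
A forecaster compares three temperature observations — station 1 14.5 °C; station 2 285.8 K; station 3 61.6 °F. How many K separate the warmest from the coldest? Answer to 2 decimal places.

station 2: 285.8 K = 12.650 °C.
station 3: 61.6 °F = 16.444 °C.
Spread: 16.444 − 12.650 = 3.794 °C.

3.79 K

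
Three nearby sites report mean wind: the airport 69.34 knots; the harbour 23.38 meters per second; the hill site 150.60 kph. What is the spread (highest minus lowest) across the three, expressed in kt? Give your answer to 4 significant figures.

the harbour: 23.38 m/s = 45.4471 kt.
the hill site: 150.60 km/h = 81.3175 kt.
Spread: 81.3175 − 45.4471 = 35.87 kt.

35.87 kt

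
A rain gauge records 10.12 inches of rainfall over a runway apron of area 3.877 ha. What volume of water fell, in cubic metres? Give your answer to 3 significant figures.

Depth: 10.12 in × 25.4 = 257.048 mm.
Area: 3.877 ha = 38770 m².
1 mm over 1 m² is 1 L, so volume = 257.048 × 38770 = 9965751 L = 9970 m³.

9970 cubic metres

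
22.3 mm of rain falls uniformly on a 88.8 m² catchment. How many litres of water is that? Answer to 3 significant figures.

1980 litres

1 mm over 1 m² is 1 L, so volume = 22.3 × 88.8 = 1980.24 L ≈ 1980 L.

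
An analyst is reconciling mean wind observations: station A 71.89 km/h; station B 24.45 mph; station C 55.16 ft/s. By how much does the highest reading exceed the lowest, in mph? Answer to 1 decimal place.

station A: 71.89 km/h = 44.670 mph.
station C: 55.16 ft/s = 37.609 mph.
Spread: 44.670 − 24.450 = 20.2 mph.

20.2 mph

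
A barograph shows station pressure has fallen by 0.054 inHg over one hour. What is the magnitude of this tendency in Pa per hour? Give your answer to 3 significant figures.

183 Pa per hour

0.054 inHg / 1 h × 3386.39 Pa/inHg = 183 Pa/h.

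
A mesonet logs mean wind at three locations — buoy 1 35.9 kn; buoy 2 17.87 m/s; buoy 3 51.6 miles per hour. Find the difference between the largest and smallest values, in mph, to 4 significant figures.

buoy 1: 35.9 kt = 41.3130 mph.
buoy 2: 17.87 m/s = 39.9741 mph.
Spread: 51.6000 − 39.9741 = 11.63 mph.

11.63 mph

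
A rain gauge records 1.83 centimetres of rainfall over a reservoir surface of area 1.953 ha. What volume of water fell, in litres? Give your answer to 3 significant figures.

357000 litres

Depth: 1.83 cm × 10 = 18.3 mm.
Area: 1.953 ha = 19530 m².
1 mm over 1 m² is 1 L, so volume = 18.3 × 19530 = 357399 L ≈ 357000 L.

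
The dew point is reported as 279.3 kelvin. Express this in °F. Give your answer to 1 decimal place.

43.1 °F

First to °C: 6.15 °C.
Then to °F: 43.1 °F.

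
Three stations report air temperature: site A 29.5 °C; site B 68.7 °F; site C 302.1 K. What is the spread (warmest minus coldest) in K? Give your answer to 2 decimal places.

site B: 68.7 °F = 20.389 °C.
site C: 302.1 K = 28.950 °C.
Spread: 29.500 − 20.389 = 9.111 °C.

9.11 K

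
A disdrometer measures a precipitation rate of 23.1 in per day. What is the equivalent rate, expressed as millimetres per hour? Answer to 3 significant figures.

23.1 in/day × 25.4 mm/in × 0.0416667 day/hour = 24.4 mm/hour.

24.4 mm/hour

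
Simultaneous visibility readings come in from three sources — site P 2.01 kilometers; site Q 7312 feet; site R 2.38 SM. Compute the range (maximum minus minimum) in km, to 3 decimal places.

site Q: 7312 ft = 2.22870 km.
site R: 2.38 SM = 3.83024 km.
Spread: 3.83024 − 2.01000 = 1.820 km.

1.820 km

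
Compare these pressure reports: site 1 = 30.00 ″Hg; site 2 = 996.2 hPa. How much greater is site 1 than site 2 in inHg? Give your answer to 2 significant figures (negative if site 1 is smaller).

0.58 inHg

site 2: 996.2 hPa = 29.4178 inHg.
Difference: 30.0000 − 29.4178 = 0.58 inHg.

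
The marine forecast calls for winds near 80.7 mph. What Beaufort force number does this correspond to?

Beaufort force 12

80.7 mph = 36.1 m/s, which is Beaufort 12 (hurricane force, ≥32.7 m/s).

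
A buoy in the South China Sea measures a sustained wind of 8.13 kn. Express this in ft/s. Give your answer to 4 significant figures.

13.72 ft/s

1 kt = 1.68781 ft/s, so 8.13 × 1.68781 = 13.72 ft/s.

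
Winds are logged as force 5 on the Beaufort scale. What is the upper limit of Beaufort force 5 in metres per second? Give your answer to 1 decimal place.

Beaufort 5 (fresh breeze) spans 8.0–10.7 m/s.

10.7 m/s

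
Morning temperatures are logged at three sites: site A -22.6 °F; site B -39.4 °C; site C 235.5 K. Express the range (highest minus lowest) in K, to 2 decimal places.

9.07 K

site A: -22.6 °F = -30.333 °C.
site C: 235.5 K = -37.650 °C.
Spread: (-30.333) − (-39.400) = 9.067 °C.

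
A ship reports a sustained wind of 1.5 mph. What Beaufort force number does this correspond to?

1.5 mph = 0.7 m/s, which is Beaufort 1 (light air, 0.3–1.5 m/s).

Beaufort force 1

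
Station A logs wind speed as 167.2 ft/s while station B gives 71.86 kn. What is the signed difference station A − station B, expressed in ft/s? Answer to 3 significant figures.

45.9 ft/s

station B: 71.86 kt = 121.286 ft/s.
Difference: 167.200 − 121.286 = 45.9 ft/s.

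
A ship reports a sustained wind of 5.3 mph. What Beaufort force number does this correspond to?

Beaufort force 2

5.3 mph = 2.4 m/s, which is Beaufort 2 (light breeze, 1.6–3.3 m/s).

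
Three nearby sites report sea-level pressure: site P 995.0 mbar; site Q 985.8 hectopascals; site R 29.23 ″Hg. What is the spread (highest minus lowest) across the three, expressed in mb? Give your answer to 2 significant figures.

site Q: 985.8 hPa = 985.800 mb.
site R: 29.23 inHg = 989.842 mb.
Spread: 995.000 − 985.800 = 9.2 mb.

9.2 mb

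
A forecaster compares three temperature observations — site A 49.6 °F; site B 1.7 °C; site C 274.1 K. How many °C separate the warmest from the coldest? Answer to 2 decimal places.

site A: 49.6 °F = 9.778 °C.
site C: 274.1 K = 0.950 °C.
Spread: 9.778 − 0.950 = 8.828 °C.

8.83 °C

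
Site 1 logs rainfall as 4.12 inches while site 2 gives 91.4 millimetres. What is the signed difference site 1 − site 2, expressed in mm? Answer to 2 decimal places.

13.25 mm

site 1: 4.12 in = 104.6480 mm.
Difference: 104.6480 − 91.4000 = 13.25 mm.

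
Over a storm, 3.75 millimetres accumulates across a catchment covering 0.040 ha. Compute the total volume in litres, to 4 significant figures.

Area: 0.040 ha = 400 m².
1 mm over 1 m² is 1 L, so volume = 3.75 × 400 = 1500 L.

1500 litres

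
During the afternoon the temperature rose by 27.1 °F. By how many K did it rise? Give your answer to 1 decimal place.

For a temperature change the 32° offset cancels: ΔK = 27.1 × 0.5556 = 15.1 K.

15.1 K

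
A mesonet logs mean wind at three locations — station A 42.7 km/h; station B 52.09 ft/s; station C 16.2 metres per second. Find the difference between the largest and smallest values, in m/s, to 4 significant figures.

4.339 m/s

station A: 42.7 km/h = 11.86111 m/s.
station B: 52.09 ft/s = 15.87703 m/s.
Spread: 16.20000 − 11.86111 = 4.339 m/s.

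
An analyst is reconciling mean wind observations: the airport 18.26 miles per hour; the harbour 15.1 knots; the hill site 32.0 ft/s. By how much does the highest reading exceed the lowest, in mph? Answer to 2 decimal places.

the harbour: 15.1 kt = 17.3768 mph.
the hill site: 32.0 ft/s = 21.8182 mph.
Spread: 21.8182 − 17.3768 = 4.44 mph.

4.44 mph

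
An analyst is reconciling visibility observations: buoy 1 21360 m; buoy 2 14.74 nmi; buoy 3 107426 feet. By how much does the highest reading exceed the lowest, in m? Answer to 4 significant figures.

buoy 2: 14.74 nmi = 27298.48 m.
buoy 3: 107426 ft = 32743.44 m.
Spread: 32743.44 − 21360.00 = 11380 m.

11380 m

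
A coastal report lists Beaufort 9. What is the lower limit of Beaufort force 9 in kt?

41 kt

Beaufort 9 (strong gale) spans 41–47 knots.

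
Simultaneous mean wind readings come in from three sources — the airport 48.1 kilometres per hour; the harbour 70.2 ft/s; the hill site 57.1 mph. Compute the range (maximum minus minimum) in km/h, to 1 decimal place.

the harbour: 70.2 ft/s = 77.029 km/h.
the hill site: 57.1 mph = 91.894 km/h.
Spread: 91.894 − 48.100 = 43.8 km/h.

43.8 km/h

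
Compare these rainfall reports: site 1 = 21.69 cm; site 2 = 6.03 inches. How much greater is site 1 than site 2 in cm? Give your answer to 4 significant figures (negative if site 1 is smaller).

6.374 cm

site 2: 6.03 in = 15.31620 cm.
Difference: 21.69000 − 15.31620 = 6.374 cm.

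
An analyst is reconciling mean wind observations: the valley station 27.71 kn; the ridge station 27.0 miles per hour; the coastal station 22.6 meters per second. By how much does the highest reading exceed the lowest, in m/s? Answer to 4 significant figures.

10.53 m/s

the valley station: 27.71 kt = 14.2553 m/s.
the ridge station: 27.0 mph = 12.0701 m/s.
Spread: 22.6000 − 12.0701 = 10.53 m/s.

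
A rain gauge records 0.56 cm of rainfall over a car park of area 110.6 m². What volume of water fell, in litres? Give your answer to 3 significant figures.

Depth: 0.56 cm × 10 = 5.6 mm.
1 mm over 1 m² is 1 L, so volume = 5.6 × 110.6 = 619.36 L ≈ 619 L.

619 litres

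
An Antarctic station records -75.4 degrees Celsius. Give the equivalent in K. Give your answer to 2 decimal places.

K = -75.4 + 273.15 = 197.75 K.

197.75 K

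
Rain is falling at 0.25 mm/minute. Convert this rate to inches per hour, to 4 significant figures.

0.25 mm/minute × 0.0393701 in/mm × 60 minute/hour = 0.5906 in/hour.

0.5906 in/hour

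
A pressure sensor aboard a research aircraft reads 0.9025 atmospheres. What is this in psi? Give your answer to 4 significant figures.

1 atm = 14.6959 psi, so 0.9025 × 14.6959 = 13.26 psi.

13.26 psi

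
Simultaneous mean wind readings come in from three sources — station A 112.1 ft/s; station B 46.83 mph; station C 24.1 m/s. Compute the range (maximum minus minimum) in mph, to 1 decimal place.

29.6 mph

station A: 112.1 ft/s = 76.432 mph.
station C: 24.1 m/s = 53.910 mph.
Spread: 76.432 − 46.830 = 29.6 mph.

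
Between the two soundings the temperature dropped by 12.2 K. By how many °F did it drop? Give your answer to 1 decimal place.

Converting a difference, only the 9/5 scale factor applies: Δ°F = 12.2 × 1.8 = 22.0 °F.

22.0 °F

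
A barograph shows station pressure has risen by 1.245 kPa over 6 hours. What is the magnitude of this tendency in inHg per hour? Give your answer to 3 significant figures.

0.0613 inHg per hour

1.245 kPa / 6 h × 0.2953 inHg/kPa = 0.0613 inHg/h.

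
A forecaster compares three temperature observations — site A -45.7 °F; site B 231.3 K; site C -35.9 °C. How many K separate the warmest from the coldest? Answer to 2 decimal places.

site A: -45.7 °F = -43.167 °C.
site B: 231.3 K = -41.850 °C.
Spread: (-35.900) − (-43.167) = 7.267 °C.

7.27 K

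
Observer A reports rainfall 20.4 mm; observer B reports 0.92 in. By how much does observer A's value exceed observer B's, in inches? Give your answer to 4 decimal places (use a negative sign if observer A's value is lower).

observer A: 20.4 mm = 0.8031496 in.
Difference: 0.8031496 − 0.9200000 = -0.1169 in.

-0.1169 in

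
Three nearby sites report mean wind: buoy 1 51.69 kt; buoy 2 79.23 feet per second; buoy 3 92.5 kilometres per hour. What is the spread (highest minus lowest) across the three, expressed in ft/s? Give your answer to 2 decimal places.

buoy 1: 51.69 kt = 87.2429 ft/s.
buoy 3: 92.5 km/h = 84.2994 ft/s.
Spread: 87.2429 − 79.2300 = 8.01 ft/s.

8.01 ft/s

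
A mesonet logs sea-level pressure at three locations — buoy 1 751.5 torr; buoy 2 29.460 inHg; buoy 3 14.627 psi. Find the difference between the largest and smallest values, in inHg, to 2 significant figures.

0.32 inHg

buoy 1: 751.5 mmHg = 29.5866 inHg.
buoy 3: 14.627 psi = 29.7809 inHg.
Spread: 29.7809 − 29.4600 = 0.32 inHg.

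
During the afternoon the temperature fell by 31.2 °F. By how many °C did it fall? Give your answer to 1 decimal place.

17.3 °C

Converting a difference, only the 9/5 scale factor applies: Δ°C = 31.2 × 0.5556 = 17.3 °C.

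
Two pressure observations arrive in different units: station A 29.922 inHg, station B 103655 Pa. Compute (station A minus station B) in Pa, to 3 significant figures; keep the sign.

station A: 29.922 inHg = 101327.53 Pa.
Difference: 101327.53 − 103655.00 = -2330 Pa.

-2330 Pa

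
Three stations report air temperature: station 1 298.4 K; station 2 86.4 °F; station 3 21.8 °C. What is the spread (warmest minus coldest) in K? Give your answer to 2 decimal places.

station 1: 298.4 K = 25.250 °C.
station 2: 86.4 °F = 30.222 °C.
Spread: 30.222 − 21.800 = 8.422 °C.

8.42 K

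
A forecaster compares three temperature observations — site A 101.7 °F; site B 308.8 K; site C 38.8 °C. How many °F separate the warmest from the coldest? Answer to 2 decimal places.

5.67 °F

site A: 101.7 °F = 38.722 °C.
site B: 308.8 K = 35.650 °C.
Spread: 38.800 − 35.650 = 3.150 °C = 5.67 °F.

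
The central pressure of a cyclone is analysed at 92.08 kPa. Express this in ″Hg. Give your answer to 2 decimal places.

27.19 inHg

1 kPa = 0.2953 inHg, so 92.08 × 0.2953 = 27.19 inHg.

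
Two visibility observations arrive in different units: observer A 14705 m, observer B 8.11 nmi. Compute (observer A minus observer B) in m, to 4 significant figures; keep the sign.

observer B: 8.11 nmi = 15019.720 m.
Difference: 14705.000 − 15019.720 = -314.7 m.

-314.7 m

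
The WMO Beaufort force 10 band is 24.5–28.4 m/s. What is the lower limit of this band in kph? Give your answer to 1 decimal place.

24.5–28.4 m/s × 3.6 = 88.2–102.2 km/h.

88.2 km/h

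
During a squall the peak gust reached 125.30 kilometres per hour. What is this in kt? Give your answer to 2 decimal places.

67.66 kt

1 km/h = 0.539957 kt, so 125.30 × 0.539957 = 67.66 kt.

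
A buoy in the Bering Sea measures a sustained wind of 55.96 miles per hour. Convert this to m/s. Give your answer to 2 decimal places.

1 mph = 0.44704 m/s, so 55.96 × 0.44704 = 25.02 m/s.

25.02 m/s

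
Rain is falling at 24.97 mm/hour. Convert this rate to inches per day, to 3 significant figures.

24.97 mm/hour × 0.0393701 in/mm × 24 hour/day = 23.6 in/day.

23.6 in/day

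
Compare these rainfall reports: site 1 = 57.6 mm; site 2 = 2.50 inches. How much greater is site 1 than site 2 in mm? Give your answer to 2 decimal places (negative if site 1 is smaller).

site 2: 2.50 in = 63.5000 mm.
Difference: 57.6000 − 63.5000 = -5.90 mm.

-5.90 mm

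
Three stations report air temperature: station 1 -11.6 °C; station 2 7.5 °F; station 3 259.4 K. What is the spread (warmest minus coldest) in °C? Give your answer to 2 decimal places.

station 2: 7.5 °F = -13.611 °C.
station 3: 259.4 K = -13.750 °C.
Spread: (-11.600) − (-13.750) = 2.150 °C.

2.15 °C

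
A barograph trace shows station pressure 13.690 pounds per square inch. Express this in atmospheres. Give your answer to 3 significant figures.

1 psi = 0.068046 atm, so 13.690 × 0.068046 = 0.932 atm.

0.932 atm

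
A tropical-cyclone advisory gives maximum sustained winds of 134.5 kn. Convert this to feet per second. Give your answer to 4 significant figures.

227.0 ft/s

1 kt = 1.68781 ft/s, so 134.5 × 1.68781 = 227.0 ft/s.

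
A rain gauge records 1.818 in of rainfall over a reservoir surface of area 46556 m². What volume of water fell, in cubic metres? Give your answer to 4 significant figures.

Depth: 1.818 in × 25.4 = 46.1772 mm.
1 mm over 1 m² is 1 L, so volume = 46.1772 × 46556 = 2149825.7 L = 2150 m³.

2150 cubic metres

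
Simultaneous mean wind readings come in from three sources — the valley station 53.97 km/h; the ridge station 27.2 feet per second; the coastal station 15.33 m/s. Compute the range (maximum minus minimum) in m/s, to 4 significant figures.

7.039 m/s

the valley station: 53.97 km/h = 14.99167 m/s.
the ridge station: 27.2 ft/s = 8.29056 m/s.
Spread: 15.33000 − 8.29056 = 7.039 m/s.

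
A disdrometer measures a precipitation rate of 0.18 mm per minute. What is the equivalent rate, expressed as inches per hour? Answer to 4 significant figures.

0.4252 in/hour

0.18 mm/minute × 0.0393701 in/mm × 60 minute/hour = 0.4252 in/hour.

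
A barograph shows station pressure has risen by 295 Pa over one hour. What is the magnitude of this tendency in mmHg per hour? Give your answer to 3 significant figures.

2.21 mmHg per hour

295 Pa / 1 h × 0.00750062 mmHg/Pa = 2.21 mmHg/h.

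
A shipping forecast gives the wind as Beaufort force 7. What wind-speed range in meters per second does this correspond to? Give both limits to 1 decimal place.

13.9 to 17.1 m/s

Beaufort 7 (near gale) spans 13.9–17.1 m/s.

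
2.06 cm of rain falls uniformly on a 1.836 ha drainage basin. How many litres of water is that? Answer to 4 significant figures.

378200 litres

Depth: 2.06 cm × 10 = 20.6 mm.
Area: 1.836 ha = 18360 m².
1 mm over 1 m² is 1 L, so volume = 20.6 × 18360 = 378216 L ≈ 378200 L.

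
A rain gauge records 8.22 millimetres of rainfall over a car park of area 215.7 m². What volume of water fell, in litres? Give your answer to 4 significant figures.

1773 litres

1 mm over 1 m² is 1 L, so volume = 8.22 × 215.7 = 1773.054 L ≈ 1773 L.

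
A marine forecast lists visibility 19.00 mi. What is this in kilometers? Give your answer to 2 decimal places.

1 SM = 1.60934 km, so 19.00 × 1.60934 = 30.58 km.

30.58 km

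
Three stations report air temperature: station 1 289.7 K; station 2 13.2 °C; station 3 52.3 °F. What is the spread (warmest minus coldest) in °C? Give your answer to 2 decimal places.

5.27 °C

station 1: 289.7 K = 16.550 °C.
station 3: 52.3 °F = 11.278 °C.
Spread: 16.550 − 11.278 = 5.272 °C.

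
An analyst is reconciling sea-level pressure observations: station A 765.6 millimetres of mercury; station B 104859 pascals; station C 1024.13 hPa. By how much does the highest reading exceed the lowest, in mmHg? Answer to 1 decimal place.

20.9 mmHg

station B: 104859 Pa = 786.507 mmHg.
station C: 1024.13 hPa = 768.161 mmHg.
Spread: 786.507 − 765.600 = 20.9 mmHg.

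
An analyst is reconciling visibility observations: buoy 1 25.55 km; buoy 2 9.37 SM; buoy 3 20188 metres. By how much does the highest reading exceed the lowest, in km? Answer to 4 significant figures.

10.47 km

buoy 2: 9.37 SM = 15.0796 km.
buoy 3: 20188 m = 20.1880 km.
Spread: 25.5500 − 15.0796 = 10.47 km.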